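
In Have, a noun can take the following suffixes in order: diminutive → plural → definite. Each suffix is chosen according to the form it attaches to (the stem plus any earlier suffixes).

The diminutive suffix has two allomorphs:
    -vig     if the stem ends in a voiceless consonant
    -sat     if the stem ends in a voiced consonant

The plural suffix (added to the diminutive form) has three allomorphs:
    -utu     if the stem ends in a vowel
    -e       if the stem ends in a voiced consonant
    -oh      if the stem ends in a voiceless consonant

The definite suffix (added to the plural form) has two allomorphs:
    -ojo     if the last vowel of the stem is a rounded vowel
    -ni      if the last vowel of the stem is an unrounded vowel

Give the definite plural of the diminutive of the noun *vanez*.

Since the final consonant of *vanez* is /z/ (voiced), it takes -sat, giving *vanezsat*.
Since the final sound of the diminutive form *vanezsat* is /t/ (a voiceless consonant), it takes -oh, giving *vanezsatoh*.
Since the last vowel of the plural form *vanezsatoh* is /o/ (a rounded vowel), it takes -ojo, giving *vanezsatohojo*.

vanezsatohojo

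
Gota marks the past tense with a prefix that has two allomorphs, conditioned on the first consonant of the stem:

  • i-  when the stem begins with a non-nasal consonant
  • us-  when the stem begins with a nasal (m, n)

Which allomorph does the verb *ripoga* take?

i-

Since the first consonant of *ripoga* is /r/ (non-nasal), it takes i-.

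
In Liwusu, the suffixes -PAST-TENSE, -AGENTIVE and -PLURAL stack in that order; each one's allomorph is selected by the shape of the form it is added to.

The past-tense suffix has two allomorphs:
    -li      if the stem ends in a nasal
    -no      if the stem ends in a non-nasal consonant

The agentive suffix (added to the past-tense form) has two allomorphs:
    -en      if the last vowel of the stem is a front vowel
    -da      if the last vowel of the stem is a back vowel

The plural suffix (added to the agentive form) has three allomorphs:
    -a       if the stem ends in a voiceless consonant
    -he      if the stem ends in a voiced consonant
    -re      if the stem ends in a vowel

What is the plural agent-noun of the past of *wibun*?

wibunlienhe

The final consonant of *wibun* is /n/, which is a nasal, so the past-tense suffix is -li, giving *wibunli*.
The past-tense form *wibunli* — last vowel /i/ (a front vowel) → -en → *wibunlien*.
Since the final sound of the agentive form *wibunlien* is /n/ (a voiced consonant), it takes -he, giving *wibunlienhe*.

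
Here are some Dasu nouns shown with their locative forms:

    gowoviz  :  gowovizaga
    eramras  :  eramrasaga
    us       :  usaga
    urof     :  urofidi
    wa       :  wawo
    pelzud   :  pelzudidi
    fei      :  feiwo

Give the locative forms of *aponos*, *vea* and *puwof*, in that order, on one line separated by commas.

aponosaga, veawo, puwofidi

The alternation tracks the final sound of the stem — -aga when the stem ends in a sibilant (*gowoviz*, *eramras*, *us*); -idi when the stem ends in a non-sibilant consonant (*urof*, *pelzud*); -wo when the stem ends in a vowel (*wa*, *fei*).
*aponos* — final sound /s/ (a sibilant) → -aga → *aponosaga*.
*vea* — final sound /a/ (a vowel) → -wo → *veawo*.
*puwof* — final sound /f/ (a non-sibilant consonant) → -idi → *puwofidi*.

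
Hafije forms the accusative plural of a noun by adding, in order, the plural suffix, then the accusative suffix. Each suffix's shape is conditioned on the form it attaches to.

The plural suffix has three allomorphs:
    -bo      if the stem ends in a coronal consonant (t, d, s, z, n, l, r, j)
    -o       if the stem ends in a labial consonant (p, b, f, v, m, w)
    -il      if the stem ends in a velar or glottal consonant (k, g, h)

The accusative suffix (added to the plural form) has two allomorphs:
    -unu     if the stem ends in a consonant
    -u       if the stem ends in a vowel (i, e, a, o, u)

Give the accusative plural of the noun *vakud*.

*vakud* — final consonant /d/ (coronal) → -bo → *vakudbo*.
The plural form *vakudbo* — final sound /o/ (a vowel) → -u → *vakudbou*.

vakudbou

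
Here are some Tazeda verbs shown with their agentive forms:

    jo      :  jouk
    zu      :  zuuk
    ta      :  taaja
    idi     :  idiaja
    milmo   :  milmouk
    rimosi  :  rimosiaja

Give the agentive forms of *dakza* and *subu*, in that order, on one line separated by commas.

dakzaaja, subuuk

The alternation tracks the last vowel of the stem — -uk when the last vowel of the stem is a rounded vowel (*jo*, *zu*, *milmo*); -aja when the last vowel of the stem is an unrounded vowel (*ta*, *idi*, *rimosi*).
Since the last vowel of *dakza* is /a/ (an unrounded vowel), it takes -aja, giving *dakzaaja*.
Since the last vowel of *subu* is /u/ (a rounded vowel), it takes -uk, giving *subuuk*.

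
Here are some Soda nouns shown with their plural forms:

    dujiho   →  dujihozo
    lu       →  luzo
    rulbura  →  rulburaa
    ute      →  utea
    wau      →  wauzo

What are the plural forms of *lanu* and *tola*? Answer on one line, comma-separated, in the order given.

lanuzo, tolaa

Looking at the last vowel of each stem: -zo when the last vowel of the stem is a rounded vowel (*dujiho*, *lu*, *wau*); -a when the last vowel of the stem is an unrounded vowel (*rulbura*, *ute*).
Since the last vowel of *lanu* is /u/ (a rounded vowel), it takes -zo, giving *lanuzo*.
*tola*: last vowel = /a/, an unrounded vowel → -a → *tolaa*.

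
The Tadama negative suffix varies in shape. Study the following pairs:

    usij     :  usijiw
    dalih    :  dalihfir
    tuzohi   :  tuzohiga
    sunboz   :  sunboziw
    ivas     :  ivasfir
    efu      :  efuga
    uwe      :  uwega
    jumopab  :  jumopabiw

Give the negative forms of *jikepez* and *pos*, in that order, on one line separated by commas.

Looking at the final sound of each stem: -fir when the stem ends in a voiceless consonant (*dalih*, *ivas*); -iw when the stem ends in a voiced consonant (*usij*, *sunboz*, *jumopab*); -ga when the stem ends in a vowel (*tuzohi*, *efu*, *uwe*).
*jikepez*: final sound = /z/, a voiced consonant → -iw → *jikepeziw*.
Since the final sound of *pos* is /s/ (a voiceless consonant), it takes -fir, giving *posfir*.

jikepeziw, posfir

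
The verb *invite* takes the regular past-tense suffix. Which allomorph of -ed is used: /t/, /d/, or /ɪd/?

The stem *invite* ends in /t/ or /d/.
The -ed suffix is realized as /ɪd/ after /t, d/; as /t/ after other voiceless consonants; and as /d/ after other voiced sounds.
So -ed on *invite* is pronounced /ɪd/.

/ɪd/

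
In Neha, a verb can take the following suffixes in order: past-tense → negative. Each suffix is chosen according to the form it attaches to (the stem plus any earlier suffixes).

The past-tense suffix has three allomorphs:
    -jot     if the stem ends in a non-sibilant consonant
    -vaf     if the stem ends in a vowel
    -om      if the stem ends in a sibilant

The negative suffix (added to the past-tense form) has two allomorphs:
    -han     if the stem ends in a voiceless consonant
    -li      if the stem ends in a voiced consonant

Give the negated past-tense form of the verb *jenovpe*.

jenovpevafhan

*jenovpe*: final sound = /e/, a vowel → -vaf → *jenovpevaf*.
The past-tense form *jenovpevaf*: final consonant = /f/, voiceless → -han → *jenovpevafhan*.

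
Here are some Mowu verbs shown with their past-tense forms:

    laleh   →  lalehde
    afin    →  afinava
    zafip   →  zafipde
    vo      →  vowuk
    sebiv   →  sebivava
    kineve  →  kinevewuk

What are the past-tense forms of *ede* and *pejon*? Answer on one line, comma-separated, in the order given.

The suffix is conditioned by the final sound: -de when the stem ends in a voiceless consonant (*laleh*, *zafip*); -ava when the stem ends in a voiced consonant (*afin*, *sebiv*); -wuk when the stem ends in a vowel (*vo*, *kineve*).
*ede*: final sound = /e/, a vowel → -wuk → *edewuk*.
Since the final sound of *pejon* is /n/ (a voiced consonant), it takes -ava, giving *pejonava*.

edewuk, pejonava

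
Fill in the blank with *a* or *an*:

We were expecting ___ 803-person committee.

The indefinite article is chosen by the initial *sound* of the following word, not its spelling.
The number *803* is spoken "eight hundred …", beginning with /eɪt/ — a vowel sound.
So the article is *an*: We were expecting an 803-person committee.

an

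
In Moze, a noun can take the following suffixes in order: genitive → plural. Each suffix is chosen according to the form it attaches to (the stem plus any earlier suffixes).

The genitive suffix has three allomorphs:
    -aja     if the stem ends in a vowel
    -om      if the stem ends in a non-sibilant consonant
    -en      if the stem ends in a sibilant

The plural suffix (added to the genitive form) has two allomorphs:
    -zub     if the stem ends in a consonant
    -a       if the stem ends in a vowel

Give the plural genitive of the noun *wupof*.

wupofomzub

Since the final sound of *wupof* is /f/ (a non-sibilant consonant), it takes -om, giving *wupofom*.
Since the final sound of the genitive form *wupofom* is /m/ (a consonant), it takes -zub, giving *wupofomzub*.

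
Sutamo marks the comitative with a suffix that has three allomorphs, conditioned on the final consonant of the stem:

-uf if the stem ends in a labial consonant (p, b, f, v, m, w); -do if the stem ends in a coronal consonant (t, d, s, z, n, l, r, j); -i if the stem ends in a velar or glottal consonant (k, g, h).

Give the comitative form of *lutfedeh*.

lutfedehi

The final consonant of *lutfedeh* is /h/, which is velar/glottal, so the suffix is -i, giving *lutfedehi*.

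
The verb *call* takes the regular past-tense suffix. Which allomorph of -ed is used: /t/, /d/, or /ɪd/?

/d/

The stem *call* ends in a voiced sound other than /d/.
The -ed suffix is realized as /ɪd/ after /t, d/; as /t/ after other voiceless consonants; and as /d/ after other voiced sounds.
So -ed on *call* is pronounced /d/.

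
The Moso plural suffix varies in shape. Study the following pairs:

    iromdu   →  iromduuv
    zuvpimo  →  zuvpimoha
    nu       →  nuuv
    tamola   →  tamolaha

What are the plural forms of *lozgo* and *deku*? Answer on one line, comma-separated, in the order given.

Looking at the last vowel of each stem: -uv when the last vowel of the stem is a high vowel (*iromdu*, *nu*); -ha when the last vowel of the stem is a non-high vowel (*zuvpimo*, *tamola*).
*lozgo*: last vowel = /o/, a non-high vowel → -ha → *lozgoha*.
The last vowel of *deku* is /u/, which is a high vowel, so the suffix is -uv, giving *dekuuv*.

lozgoha, dekuuv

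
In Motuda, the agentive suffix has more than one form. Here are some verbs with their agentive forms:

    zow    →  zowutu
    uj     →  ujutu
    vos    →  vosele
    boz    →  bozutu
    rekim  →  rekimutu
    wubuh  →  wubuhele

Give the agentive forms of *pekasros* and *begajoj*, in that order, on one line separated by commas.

pekasrosele, begajojutu

The alternation tracks the final consonant of the stem — -ele when the stem ends in a voiceless consonant (*vos*, *wubuh*); -utu when the stem ends in a voiced consonant (*zow*, *uj*, *boz*, *rekim*).
*pekasros* — final consonant /s/ (voiceless) → -ele → *pekasrosele*.
The final consonant of *begajoj* is /j/, which is voiced, so the suffix is -utu, giving *begajojutu*.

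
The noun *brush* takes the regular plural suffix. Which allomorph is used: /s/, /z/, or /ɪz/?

The stem *brush* ends in a sibilant (/s, z, ʃ, ʒ, tʃ, dʒ/).
The plural suffix surfaces as /ɪz/ after sibilants, /s/ after other voiceless consonants, and /z/ after other voiced sounds.
So the plural -s on *brush* is pronounced /ɪz/.

/ɪz/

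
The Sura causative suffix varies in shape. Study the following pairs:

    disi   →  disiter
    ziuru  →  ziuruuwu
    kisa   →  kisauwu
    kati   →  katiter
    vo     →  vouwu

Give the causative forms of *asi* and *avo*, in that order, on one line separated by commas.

The pattern is front/back vowel harmony: -ter when the last vowel of the stem is a front vowel (*disi*, *kati*); -uwu when the last vowel of the stem is a back vowel (*ziuru*, *kisa*, *vo*).
*asi* — last vowel /i/ (a front vowel) → -ter → *asiter*.
*avo*: last vowel = /o/, a back vowel → -uwu → *avouwu*.

asiter, avouwu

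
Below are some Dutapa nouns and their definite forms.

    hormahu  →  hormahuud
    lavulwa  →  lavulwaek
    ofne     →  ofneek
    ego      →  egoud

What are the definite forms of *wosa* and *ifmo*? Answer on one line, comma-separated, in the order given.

wosaek, ifmoud

Looking at the last vowel of each stem: -ud when the last vowel of the stem is a rounded vowel (*hormahu*, *ego*); -ek when the last vowel of the stem is an unrounded vowel (*lavulwa*, *ofne*).
Since the last vowel of *wosa* is /a/ (an unrounded vowel), it takes -ek, giving *wosaek*.
*ifmo*: last vowel = /o/, a rounded vowel → -ud → *ifmoud*.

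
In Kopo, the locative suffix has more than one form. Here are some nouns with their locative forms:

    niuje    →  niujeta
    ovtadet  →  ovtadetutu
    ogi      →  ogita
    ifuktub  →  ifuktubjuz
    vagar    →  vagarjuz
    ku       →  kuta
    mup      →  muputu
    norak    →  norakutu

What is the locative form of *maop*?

The alternation tracks the final sound of the stem — -utu when the stem ends in a voiceless consonant (*ovtadet*, *mup*, *norak*); -juz when the stem ends in a voiced consonant (*ifuktub*, *vagar*); -ta when the stem ends in a vowel (*niuje*, *ogi*, *ku*).
*maop* — final sound /p/ (a voiceless consonant) → -utu → *maoputu*.

maoputu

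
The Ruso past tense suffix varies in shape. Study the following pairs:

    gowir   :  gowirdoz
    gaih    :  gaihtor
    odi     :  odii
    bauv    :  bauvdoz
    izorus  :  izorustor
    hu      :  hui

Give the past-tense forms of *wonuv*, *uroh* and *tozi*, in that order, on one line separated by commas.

The alternation tracks the final sound of the stem — -tor when the stem ends in a voiceless consonant (*gaih*, *izorus*); -doz when the stem ends in a voiced consonant (*gowir*, *bauv*); -i when the stem ends in a vowel (*odi*, *hu*).
The final sound of *wonuv* is /v/, which is a voiced consonant, so the suffix is -doz, giving *wonuvdoz*.
The final sound of *uroh* is /h/, which is a voiceless consonant, so the suffix is -tor, giving *urohtor*.
The final sound of *tozi* is /i/, which is a vowel, so the suffix is -i, giving *tozii*.

wonuvdoz, urohtor, tozii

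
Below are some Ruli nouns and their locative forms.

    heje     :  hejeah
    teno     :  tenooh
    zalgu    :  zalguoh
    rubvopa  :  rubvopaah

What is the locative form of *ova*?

The pattern is rounding harmony: -oh when the last vowel of the stem is a rounded vowel (*teno*, *zalgu*); -ah when the last vowel of the stem is an unrounded vowel (*heje*, *rubvopa*).
*ova*: last vowel = /a/, an unrounded vowel → -ah → *ovaah*.

ovaah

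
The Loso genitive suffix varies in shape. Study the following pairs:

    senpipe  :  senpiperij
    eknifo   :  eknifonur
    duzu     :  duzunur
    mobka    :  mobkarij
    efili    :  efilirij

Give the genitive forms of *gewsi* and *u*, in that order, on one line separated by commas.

The pattern is rounding harmony: -nur when the last vowel of the stem is a rounded vowel (*eknifo*, *duzu*); -rij when the last vowel of the stem is an unrounded vowel (*senpipe*, *mobka*, *efili*).
Since the last vowel of *gewsi* is /i/ (an unrounded vowel), it takes -rij, giving *gewsirij*.
Since the last vowel of *u* is /u/ (a rounded vowel), it takes -nur, giving *unur*.

gewsirij, unur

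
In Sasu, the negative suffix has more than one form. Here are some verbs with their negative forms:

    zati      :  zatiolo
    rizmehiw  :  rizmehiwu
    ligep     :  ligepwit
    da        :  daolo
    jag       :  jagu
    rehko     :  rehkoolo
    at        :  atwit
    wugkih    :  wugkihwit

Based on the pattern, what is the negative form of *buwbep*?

The pattern is voicing of the final sound: -wit when the stem ends in a voiceless consonant (*ligep*, *at*, *wugkih*); -u when the stem ends in a voiced consonant (*rizmehiw*, *jag*); -olo when the stem ends in a vowel (*zati*, *da*, *rehko*).
The final sound of *buwbep* is /p/, which is a voiceless consonant, so the suffix is -wit, giving *buwbepwit*.

buwbepwit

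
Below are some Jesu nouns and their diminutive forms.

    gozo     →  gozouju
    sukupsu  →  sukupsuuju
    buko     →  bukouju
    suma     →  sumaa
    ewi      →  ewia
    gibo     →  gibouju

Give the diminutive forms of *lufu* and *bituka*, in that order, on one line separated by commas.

The suffix is conditioned by the last vowel: -uju when the last vowel of the stem is a rounded vowel (*gozo*, *sukupsu*, *buko*, *gibo*); -a when the last vowel of the stem is an unrounded vowel (*suma*, *ewi*).
*lufu*: last vowel = /u/, a rounded vowel → -uju → *lufuuju*.
*bituka* — last vowel /a/ (an unrounded vowel) → -a → *bitukaa*.

lufuuju, bitukaa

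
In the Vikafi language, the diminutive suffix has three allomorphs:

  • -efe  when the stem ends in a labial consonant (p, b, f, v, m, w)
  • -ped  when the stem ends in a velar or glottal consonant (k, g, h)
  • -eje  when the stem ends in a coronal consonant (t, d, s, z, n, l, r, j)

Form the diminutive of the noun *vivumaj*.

The final consonant of *vivumaj* is /j/, which is coronal, so the suffix is -eje, giving *vivumajeje*.

vivumajeje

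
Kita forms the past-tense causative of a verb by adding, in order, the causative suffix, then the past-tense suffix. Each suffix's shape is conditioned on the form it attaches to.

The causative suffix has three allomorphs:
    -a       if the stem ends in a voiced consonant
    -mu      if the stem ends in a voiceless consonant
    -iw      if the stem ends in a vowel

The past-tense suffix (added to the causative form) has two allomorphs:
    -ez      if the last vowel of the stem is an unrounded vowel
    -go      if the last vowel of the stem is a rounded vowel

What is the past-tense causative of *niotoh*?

niotohmugo

*niotoh* — final sound /h/ (a voiceless consonant) → -mu → *niotohmu*.
The causative form *niotohmu* — last vowel /u/ (a rounded vowel) → -go → *niotohmugo*.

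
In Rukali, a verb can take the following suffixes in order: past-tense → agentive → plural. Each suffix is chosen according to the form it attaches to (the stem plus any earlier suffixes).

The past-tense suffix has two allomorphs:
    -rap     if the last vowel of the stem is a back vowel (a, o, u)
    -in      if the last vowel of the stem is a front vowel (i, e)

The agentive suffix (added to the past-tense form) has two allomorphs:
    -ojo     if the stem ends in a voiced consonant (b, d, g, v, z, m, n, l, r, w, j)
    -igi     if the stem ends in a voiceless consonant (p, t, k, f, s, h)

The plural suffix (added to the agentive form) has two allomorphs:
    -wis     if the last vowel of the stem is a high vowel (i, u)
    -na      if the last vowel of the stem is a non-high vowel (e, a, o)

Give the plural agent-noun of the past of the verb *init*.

Since the last vowel of *init* is /i/ (a front vowel), it takes -in, giving *initin*.
The final consonant of the past-tense form *initin* is /n/, which is voiced, so the agentive suffix is -ojo, giving *initinojo*.
The agentive form *initinojo* — last vowel /o/ (a non-high vowel) → -na → *initinojona*.

initinojona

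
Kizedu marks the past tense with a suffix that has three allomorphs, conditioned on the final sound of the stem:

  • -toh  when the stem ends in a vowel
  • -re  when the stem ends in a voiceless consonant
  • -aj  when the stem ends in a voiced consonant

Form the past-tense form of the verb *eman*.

emanaj

The final sound of *eman* is /n/, which is a voiced consonant, so the suffix is -aj, giving *emanaj*.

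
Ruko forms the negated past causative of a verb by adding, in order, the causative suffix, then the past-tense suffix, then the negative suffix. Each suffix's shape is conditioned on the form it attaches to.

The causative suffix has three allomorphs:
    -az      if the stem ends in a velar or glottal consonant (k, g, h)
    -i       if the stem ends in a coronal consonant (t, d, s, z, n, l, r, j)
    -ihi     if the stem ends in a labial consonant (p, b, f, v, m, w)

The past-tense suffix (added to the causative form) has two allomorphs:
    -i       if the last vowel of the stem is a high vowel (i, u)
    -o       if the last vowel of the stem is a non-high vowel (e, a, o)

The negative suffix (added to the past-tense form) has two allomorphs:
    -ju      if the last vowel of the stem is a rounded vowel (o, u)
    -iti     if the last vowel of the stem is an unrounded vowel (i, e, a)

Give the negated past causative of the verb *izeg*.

*izeg*: final consonant = /g/, velar/glottal → -az → *izegaz*.
Since the last vowel of the causative form *izegaz* is /a/ (a non-high vowel), it takes -o, giving *izegazo*.
Since the last vowel of the past-tense form *izegazo* is /o/ (a rounded vowel), it takes -ju, giving *izegazoju*.

izegazoju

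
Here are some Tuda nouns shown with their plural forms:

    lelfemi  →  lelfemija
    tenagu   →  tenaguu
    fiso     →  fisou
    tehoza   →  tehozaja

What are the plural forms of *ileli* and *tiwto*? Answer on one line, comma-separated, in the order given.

ilelija, tiwtou

The alternation tracks the last vowel of the stem — -u when the last vowel of the stem is a rounded vowel (*tenagu*, *fiso*); -ja when the last vowel of the stem is an unrounded vowel (*lelfemi*, *tehoza*).
The last vowel of *ileli* is /i/, which is an unrounded vowel, so the suffix is -ja, giving *ilelija*.
Since the last vowel of *tiwto* is /o/ (a rounded vowel), it takes -u, giving *tiwtou*.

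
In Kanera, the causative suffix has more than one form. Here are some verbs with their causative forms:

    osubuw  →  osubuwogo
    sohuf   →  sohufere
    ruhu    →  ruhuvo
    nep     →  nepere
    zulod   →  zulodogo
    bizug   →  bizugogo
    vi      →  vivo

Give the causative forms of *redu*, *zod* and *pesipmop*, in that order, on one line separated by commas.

reduvo, zodogo, pesipmopere

The suffix is conditioned by the final sound: -ere when the stem ends in a voiceless consonant (*sohuf*, *nep*); -ogo when the stem ends in a voiced consonant (*osubuw*, *zulod*, *bizug*); -vo when the stem ends in a vowel (*ruhu*, *vi*).
*redu* — final sound /u/ (a vowel) → -vo → *reduvo*.
The final sound of *zod* is /d/, which is a voiced consonant, so the suffix is -ogo, giving *zodogo*.
The final sound of *pesipmop* is /p/, which is a voiceless consonant, so the suffix is -ere, giving *pesipmopere*.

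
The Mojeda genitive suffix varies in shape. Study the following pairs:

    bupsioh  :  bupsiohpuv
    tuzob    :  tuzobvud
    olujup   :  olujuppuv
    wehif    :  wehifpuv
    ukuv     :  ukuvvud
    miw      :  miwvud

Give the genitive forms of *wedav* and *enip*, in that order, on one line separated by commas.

wedavvud, enippuv

The pattern is voicing of the final consonant: -puv when the stem ends in a voiceless consonant (*bupsioh*, *olujup*, *wehif*); -vud when the stem ends in a voiced consonant (*tuzob*, *ukuv*, *miw*).
Since the final consonant of *wedav* is /v/ (voiced), it takes -vud, giving *wedavvud*.
*enip*: final consonant = /p/, voiceless → -puv → *enippuv*.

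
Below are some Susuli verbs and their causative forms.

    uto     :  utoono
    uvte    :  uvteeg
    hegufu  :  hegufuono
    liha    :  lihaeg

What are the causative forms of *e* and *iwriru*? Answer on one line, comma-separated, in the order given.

The alternation tracks the last vowel of the stem — -ono when the last vowel of the stem is a rounded vowel (*uto*, *hegufu*); -eg when the last vowel of the stem is an unrounded vowel (*uvte*, *liha*).
The last vowel of *e* is /e/, which is an unrounded vowel, so the suffix is -eg, giving *eeg*.
Since the last vowel of *iwriru* is /u/ (a rounded vowel), it takes -ono, giving *iwriruono*.

eeg, iwriruono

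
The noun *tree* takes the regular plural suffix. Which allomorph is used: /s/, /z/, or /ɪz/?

The stem *tree* ends in a voiced non-sibilant sound.
The plural suffix surfaces as /ɪz/ after sibilants, /s/ after other voiceless consonants, and /z/ after other voiced sounds.
So the plural -s on *tree* is pronounced /z/.

/z/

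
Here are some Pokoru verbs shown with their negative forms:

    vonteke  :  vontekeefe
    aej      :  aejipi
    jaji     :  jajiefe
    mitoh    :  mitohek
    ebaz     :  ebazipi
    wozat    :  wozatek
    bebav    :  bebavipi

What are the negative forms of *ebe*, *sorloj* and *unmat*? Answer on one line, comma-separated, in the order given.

Looking at the final sound of each stem: -ek when the stem ends in a voiceless consonant (*mitoh*, *wozat*); -ipi when the stem ends in a voiced consonant (*aej*, *ebaz*, *bebav*); -efe when the stem ends in a vowel (*vonteke*, *jaji*).
*ebe* — final sound /e/ (a vowel) → -efe → *ebeefe*.
*sorloj* — final sound /j/ (a voiced consonant) → -ipi → *sorlojipi*.
The final sound of *unmat* is /t/, which is a voiceless consonant, so the suffix is -ek, giving *unmatek*.

ebeefe, sorlojipi, unmatek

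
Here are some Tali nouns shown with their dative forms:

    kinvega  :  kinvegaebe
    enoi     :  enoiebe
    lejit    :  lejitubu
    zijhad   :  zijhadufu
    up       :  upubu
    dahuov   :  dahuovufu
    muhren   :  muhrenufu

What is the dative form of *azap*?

The suffix is conditioned by the final sound: -ubu when the stem ends in a voiceless consonant (*lejit*, *up*); -ufu when the stem ends in a voiced consonant (*zijhad*, *dahuov*, *muhren*); -ebe when the stem ends in a vowel (*kinvega*, *enoi*).
The final sound of *azap* is /p/, which is a voiceless consonant, so the suffix is -ubu, giving *azapubu*.

azapubu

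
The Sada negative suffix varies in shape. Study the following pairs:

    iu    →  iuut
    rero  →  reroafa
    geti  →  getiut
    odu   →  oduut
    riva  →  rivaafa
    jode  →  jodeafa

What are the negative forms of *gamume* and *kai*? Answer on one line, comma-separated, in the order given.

The suffix is conditioned by the last vowel: -ut when the last vowel of the stem is a high vowel (*iu*, *geti*, *odu*); -afa when the last vowel of the stem is a non-high vowel (*rero*, *riva*, *jode*).
The last vowel of *gamume* is /e/, which is a non-high vowel, so the suffix is -afa, giving *gamumeafa*.
*kai*: last vowel = /i/, a high vowel → -ut → *kaiut*.

gamumeafa, kaiut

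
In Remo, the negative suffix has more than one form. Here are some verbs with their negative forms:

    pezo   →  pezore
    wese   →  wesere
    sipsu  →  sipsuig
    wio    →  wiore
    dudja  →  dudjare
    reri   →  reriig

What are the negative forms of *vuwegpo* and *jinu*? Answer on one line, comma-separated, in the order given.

The suffix is conditioned by the last vowel: -ig when the last vowel of the stem is a high vowel (*sipsu*, *reri*); -re when the last vowel of the stem is a non-high vowel (*pezo*, *wese*, *wio*, *dudja*).
*vuwegpo* — last vowel /o/ (a non-high vowel) → -re → *vuwegpore*.
*jinu* — last vowel /u/ (a high vowel) → -ig → *jinuig*.

vuwegpore, jinuig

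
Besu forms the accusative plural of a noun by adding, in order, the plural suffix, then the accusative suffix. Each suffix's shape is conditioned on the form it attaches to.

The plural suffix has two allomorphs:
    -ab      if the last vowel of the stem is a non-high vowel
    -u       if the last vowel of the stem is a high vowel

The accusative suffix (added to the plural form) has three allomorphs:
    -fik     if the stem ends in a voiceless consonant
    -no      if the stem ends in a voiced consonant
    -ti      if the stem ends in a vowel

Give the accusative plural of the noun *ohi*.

*ohi*: last vowel = /i/, a high vowel → -u → *ohiu*.
The plural form *ohiu* — final sound /u/ (a vowel) → -ti → *ohiuti*.

ohiuti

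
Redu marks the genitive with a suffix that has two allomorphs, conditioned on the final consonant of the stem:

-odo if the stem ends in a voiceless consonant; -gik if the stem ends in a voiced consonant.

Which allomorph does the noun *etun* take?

*etun*: final consonant = /n/, voiced → -gik.

-gik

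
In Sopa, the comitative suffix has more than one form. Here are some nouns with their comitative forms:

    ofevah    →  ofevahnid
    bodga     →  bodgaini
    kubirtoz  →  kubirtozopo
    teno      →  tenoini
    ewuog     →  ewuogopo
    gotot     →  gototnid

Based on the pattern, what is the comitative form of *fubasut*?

fubasutnid

The suffix is conditioned by the final sound: -nid when the stem ends in a voiceless consonant (*ofevah*, *gotot*); -opo when the stem ends in a voiced consonant (*kubirtoz*, *ewuog*); -ini when the stem ends in a vowel (*bodga*, *teno*).
*fubasut*: final sound = /t/, a voiceless consonant → -nid → *fubasutnid*.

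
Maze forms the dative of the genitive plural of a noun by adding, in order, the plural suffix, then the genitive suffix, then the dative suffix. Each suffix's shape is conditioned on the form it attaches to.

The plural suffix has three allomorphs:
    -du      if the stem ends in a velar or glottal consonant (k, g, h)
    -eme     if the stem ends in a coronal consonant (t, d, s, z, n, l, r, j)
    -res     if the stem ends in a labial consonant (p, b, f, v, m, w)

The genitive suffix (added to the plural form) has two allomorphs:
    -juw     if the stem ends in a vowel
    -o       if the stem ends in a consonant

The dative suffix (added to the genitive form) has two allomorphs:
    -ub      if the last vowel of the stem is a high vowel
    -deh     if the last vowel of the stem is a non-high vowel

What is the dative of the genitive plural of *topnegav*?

Since the final consonant of *topnegav* is /v/ (labial), it takes -res, giving *topnegavres*.
The plural form *topnegavres*: final sound = /s/, a consonant → -o → *topnegavreso*.
The genitive form *topnegavreso*: last vowel = /o/, a non-high vowel → -deh → *topnegavresodeh*.

topnegavresodeh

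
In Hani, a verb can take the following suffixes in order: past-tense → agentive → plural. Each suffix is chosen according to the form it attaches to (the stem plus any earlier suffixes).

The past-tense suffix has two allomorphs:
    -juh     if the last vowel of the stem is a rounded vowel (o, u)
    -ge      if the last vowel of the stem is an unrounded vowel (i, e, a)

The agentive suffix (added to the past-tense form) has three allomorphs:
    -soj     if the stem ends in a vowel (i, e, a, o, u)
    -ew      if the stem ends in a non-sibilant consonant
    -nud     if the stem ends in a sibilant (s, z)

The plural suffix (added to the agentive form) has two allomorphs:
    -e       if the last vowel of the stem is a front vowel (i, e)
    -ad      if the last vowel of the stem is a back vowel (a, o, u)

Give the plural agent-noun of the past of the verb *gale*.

*gale* — last vowel /e/ (an unrounded vowel) → -ge → *galege*.
The past-tense form *galege* — final sound /e/ (a vowel) → -soj → *galegesoj*.
Since the last vowel of the agentive form *galegesoj* is /o/ (a back vowel), it takes -ad, giving *galegesojad*.

galegesojad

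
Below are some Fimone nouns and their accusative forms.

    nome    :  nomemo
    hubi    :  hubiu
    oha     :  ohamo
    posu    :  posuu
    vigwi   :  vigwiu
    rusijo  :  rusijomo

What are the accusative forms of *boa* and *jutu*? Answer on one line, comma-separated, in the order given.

The alternation tracks the last vowel of the stem — -u when the last vowel of the stem is a high vowel (*hubi*, *posu*, *vigwi*); -mo when the last vowel of the stem is a non-high vowel (*nome*, *oha*, *rusijo*).
*boa*: last vowel = /a/, a non-high vowel → -mo → *boamo*.
*jutu*: last vowel = /u/, a high vowel → -u → *jutuu*.

boamo, jutuu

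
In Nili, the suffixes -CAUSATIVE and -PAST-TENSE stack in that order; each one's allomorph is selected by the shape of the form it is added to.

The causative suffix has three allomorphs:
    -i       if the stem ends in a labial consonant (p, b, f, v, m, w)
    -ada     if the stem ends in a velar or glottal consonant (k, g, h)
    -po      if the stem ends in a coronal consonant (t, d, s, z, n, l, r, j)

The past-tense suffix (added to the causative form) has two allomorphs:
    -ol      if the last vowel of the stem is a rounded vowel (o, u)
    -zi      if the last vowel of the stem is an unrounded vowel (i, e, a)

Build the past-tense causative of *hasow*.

*hasow*: final consonant = /w/, labial → -i → *hasowi*.
The last vowel of the causative form *hasowi* is /i/, which is an unrounded vowel, so the past-tense suffix is -zi, giving *hasowizi*.

hasowizi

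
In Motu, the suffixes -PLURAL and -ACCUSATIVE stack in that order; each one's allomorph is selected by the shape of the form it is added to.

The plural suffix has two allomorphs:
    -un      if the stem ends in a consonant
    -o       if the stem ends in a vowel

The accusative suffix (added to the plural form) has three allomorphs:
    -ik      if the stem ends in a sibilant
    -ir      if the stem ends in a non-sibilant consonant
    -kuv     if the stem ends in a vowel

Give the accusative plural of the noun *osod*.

osodunir

The final sound of *osod* is /d/, which is a consonant, so the plural suffix is -un, giving *osodun*.
The plural form *osodun*: final sound = /n/, a non-sibilant consonant → -ir → *osodunir*.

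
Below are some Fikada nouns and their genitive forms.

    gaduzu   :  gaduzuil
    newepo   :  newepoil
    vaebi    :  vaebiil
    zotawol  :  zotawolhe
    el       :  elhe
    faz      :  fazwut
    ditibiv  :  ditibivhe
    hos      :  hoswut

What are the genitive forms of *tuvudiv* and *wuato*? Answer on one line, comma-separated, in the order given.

Looking at the final sound of each stem: -wut when the stem ends in a sibilant (*faz*, *hos*); -he when the stem ends in a non-sibilant consonant (*zotawol*, *el*, *ditibiv*); -il when the stem ends in a vowel (*gaduzu*, *newepo*, *vaebi*).
*tuvudiv* — final sound /v/ (a non-sibilant consonant) → -he → *tuvudivhe*.
The final sound of *wuato* is /o/, which is a vowel, so the suffix is -il, giving *wuatoil*.

tuvudivhe, wuatoil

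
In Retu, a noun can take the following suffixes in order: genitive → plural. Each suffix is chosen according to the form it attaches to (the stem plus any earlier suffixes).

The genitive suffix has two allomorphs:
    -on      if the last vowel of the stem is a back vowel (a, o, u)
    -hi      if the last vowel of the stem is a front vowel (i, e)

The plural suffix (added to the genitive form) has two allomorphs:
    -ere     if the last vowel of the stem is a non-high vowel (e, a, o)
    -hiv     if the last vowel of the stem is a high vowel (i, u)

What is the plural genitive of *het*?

*het*: last vowel = /e/, a front vowel → -hi → *hethi*.
The genitive form *hethi*: last vowel = /i/, a high vowel → -hiv → *hethihiv*.

hethihiv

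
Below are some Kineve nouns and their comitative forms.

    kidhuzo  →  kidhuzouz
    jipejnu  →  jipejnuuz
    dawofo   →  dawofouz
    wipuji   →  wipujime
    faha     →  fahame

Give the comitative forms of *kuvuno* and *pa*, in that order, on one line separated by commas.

kuvunouz, pame

The alternation tracks the last vowel of the stem — -uz when the last vowel of the stem is a rounded vowel (*kidhuzo*, *jipejnu*, *dawofo*); -me when the last vowel of the stem is an unrounded vowel (*wipuji*, *faha*).
*kuvuno*: last vowel = /o/, a rounded vowel → -uz → *kuvunouz*.
The last vowel of *pa* is /a/, which is an unrounded vowel, so the suffix is -me, giving *pame*.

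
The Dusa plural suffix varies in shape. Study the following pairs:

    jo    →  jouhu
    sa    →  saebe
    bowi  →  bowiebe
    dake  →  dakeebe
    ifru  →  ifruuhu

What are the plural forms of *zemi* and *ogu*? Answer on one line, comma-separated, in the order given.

The pattern is rounding harmony: -uhu when the last vowel of the stem is a rounded vowel (*jo*, *ifru*); -ebe when the last vowel of the stem is an unrounded vowel (*sa*, *bowi*, *dake*).
*zemi*: last vowel = /i/, an unrounded vowel → -ebe → *zemiebe*.
The last vowel of *ogu* is /u/, which is a rounded vowel, so the suffix is -uhu, giving *oguuhu*.

zemiebe, oguuhu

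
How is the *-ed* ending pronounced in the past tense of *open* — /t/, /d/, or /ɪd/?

The stem *open* ends in a voiced sound other than /d/.
The -ed suffix is realized as /ɪd/ after /t, d/; as /t/ after other voiceless consonants; and as /d/ after other voiced sounds.
So -ed on *open* is pronounced /d/.

/d/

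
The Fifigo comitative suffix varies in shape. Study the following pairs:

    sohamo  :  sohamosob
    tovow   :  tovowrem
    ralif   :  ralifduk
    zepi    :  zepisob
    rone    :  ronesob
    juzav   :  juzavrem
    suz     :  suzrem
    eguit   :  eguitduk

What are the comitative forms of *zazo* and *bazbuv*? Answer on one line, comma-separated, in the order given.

The suffix is conditioned by the final sound: -duk when the stem ends in a voiceless consonant (*ralif*, *eguit*); -rem when the stem ends in a voiced consonant (*tovow*, *juzav*, *suz*); -sob when the stem ends in a vowel (*sohamo*, *zepi*, *rone*).
Since the final sound of *zazo* is /o/ (a vowel), it takes -sob, giving *zazosob*.
The final sound of *bazbuv* is /v/, which is a voiced consonant, so the suffix is -rem, giving *bazbuvrem*.

zazosob, bazbuvrem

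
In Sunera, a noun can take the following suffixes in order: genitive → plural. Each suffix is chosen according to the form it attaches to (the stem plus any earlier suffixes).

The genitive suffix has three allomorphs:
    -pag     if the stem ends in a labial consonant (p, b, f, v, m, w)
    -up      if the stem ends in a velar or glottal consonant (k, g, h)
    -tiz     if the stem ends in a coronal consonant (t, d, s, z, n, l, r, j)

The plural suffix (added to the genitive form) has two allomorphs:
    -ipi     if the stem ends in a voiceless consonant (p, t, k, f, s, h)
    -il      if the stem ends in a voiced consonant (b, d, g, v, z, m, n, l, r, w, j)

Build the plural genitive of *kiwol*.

The final consonant of *kiwol* is /l/, which is coronal, so the genitive suffix is -tiz, giving *kiwoltiz*.
The genitive form *kiwoltiz*: final consonant = /z/, voiced → -il → *kiwoltizil*.

kiwoltizil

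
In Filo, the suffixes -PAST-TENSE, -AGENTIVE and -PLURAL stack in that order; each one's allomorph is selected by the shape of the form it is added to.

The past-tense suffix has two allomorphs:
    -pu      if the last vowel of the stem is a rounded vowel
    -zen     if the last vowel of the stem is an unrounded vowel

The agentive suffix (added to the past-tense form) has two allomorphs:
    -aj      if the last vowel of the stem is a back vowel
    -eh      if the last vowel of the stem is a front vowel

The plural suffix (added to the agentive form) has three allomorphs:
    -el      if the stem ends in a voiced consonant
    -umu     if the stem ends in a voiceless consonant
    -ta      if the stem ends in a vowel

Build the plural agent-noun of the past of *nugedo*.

*nugedo* — last vowel /o/ (a rounded vowel) → -pu → *nugedopu*.
Since the last vowel of the past-tense form *nugedopu* is /u/ (a back vowel), it takes -aj, giving *nugedopuaj*.
The agentive form *nugedopuaj*: final sound = /j/, a voiced consonant → -el → *nugedopuajel*.

nugedopuajel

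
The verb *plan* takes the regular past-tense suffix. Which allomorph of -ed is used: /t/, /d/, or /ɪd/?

The stem *plan* ends in a voiced sound other than /d/.
The -ed suffix is realized as /ɪd/ after /t, d/; as /t/ after other voiceless consonants; and as /d/ after other voiced sounds.
So -ed on *plan* is pronounced /d/.

/d/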